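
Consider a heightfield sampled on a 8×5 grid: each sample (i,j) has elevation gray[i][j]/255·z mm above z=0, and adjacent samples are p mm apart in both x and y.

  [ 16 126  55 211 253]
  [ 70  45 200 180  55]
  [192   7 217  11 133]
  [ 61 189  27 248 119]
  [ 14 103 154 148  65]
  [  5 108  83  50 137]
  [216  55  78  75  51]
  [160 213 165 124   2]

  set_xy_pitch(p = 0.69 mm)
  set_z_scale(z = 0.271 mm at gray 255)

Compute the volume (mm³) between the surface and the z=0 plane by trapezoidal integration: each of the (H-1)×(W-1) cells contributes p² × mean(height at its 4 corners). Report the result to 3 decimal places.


1.564

height_mm = gray/255 × 0.271; cell vol = 0.69² × mean(4 corners)
unit = 0.69² × 0.271 / (4×255) = 0.000126493 mm³ per gray-sum
row 0: Σ corner-gray over 4 cells = 2028  → 0.2565
row 1: Σ corner-gray over 4 cells = 1770  → 0.2239
row 2: Σ corner-gray over 4 cells = 1903  → 0.2407
row 3: Σ corner-gray over 4 cells = 1997  → 0.2526
row 4: Σ corner-gray over 4 cells = 1513  → 0.1914
row 5: Σ corner-gray over 4 cells = 1307  → 0.1653
row 6: Σ corner-gray over 4 cells = 1849  → 0.2339
Σ rows: total corner-gray = 12367  → 1.5643 mm³


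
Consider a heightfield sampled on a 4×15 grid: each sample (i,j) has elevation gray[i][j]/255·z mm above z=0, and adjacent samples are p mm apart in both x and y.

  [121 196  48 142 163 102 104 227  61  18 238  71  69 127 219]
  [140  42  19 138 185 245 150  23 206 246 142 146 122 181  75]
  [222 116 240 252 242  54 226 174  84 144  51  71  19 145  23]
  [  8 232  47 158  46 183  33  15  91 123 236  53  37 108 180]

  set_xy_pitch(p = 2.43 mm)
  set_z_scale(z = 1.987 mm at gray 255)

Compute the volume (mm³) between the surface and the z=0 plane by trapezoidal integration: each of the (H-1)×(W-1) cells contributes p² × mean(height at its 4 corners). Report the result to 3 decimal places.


height_mm = gray/255 × 1.987; cell vol = 2.43² × mean(4 corners)
unit = 2.43² × 1.987 / (4×255) = 0.011503 mm³ per gray-sum
row 0: Σ corner-gray over 14 cells = 7377  → 84.8575
row 1: Σ corner-gray over 14 cells = 7786  → 89.5622
row 2: Σ corner-gray over 14 cells = 6793  → 78.1397
Σ rows: total corner-gray = 21956  → 252.5594 mm³

252.559


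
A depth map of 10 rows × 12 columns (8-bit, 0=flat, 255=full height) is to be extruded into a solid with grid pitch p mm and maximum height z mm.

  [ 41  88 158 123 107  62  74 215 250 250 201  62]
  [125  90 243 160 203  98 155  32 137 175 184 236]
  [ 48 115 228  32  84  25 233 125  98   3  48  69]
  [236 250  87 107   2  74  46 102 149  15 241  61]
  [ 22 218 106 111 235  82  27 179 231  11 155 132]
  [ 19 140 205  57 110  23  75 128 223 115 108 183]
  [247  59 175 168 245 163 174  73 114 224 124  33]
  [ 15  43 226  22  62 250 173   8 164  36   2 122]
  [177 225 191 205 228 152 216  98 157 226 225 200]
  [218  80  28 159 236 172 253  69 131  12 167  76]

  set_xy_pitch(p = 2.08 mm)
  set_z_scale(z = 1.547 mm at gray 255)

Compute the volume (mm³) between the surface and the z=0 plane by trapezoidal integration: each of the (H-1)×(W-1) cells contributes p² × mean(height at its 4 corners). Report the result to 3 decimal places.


340.874

height_mm = gray/255 × 1.547; cell vol = 2.08² × mean(4 corners)
unit = 2.08² × 1.547 / (4×255) = 0.00656171 mm³ per gray-sum
row 0: Σ corner-gray over 11 cells = 6474  → 42.4805
row 1: Σ corner-gray over 11 cells = 5414  → 35.5251
row 2: Σ corner-gray over 11 cells = 4542  → 29.8033
row 3: Σ corner-gray over 11 cells = 5307  → 34.8230
row 4: Σ corner-gray over 11 cells = 5434  → 35.6563
row 5: Σ corner-gray over 11 cells = 5888  → 38.6353
row 6: Σ corner-gray over 11 cells = 5427  → 35.6104
row 7: Σ corner-gray over 11 cells = 6332  → 41.5487
row 8: Σ corner-gray over 11 cells = 7131  → 46.7915
Σ rows: total corner-gray = 51949  → 340.8741 mm³


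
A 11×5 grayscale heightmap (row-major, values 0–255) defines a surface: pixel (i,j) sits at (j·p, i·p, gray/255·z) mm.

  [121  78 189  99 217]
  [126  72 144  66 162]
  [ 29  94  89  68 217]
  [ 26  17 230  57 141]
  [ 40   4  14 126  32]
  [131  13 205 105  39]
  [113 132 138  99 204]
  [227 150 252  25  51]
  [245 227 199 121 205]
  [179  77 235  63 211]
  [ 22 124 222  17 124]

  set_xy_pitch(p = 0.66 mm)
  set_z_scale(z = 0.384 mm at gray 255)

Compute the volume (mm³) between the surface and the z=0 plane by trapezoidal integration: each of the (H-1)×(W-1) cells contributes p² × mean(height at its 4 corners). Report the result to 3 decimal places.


height_mm = gray/255 × 0.384; cell vol = 0.66² × mean(4 corners)
unit = 0.66² × 0.384 / (4×255) = 0.000163991 mm³ per gray-sum
row 0: Σ corner-gray over 4 cells = 1922  → 0.3152
row 1: Σ corner-gray over 4 cells = 1600  → 0.2624
row 2: Σ corner-gray over 4 cells = 1523  → 0.2498
row 3: Σ corner-gray over 4 cells = 1135  → 0.1861
row 4: Σ corner-gray over 4 cells = 1176  → 0.1929
row 5: Σ corner-gray over 4 cells = 1871  → 0.3068
row 6: Σ corner-gray over 4 cells = 2187  → 0.3586
row 7: Σ corner-gray over 4 cells = 2676  → 0.4388
row 8: Σ corner-gray over 4 cells = 2684  → 0.4402
row 9: Σ corner-gray over 4 cells = 2012  → 0.3299
Σ rows: total corner-gray = 18786  → 3.0807 mm³

3.081


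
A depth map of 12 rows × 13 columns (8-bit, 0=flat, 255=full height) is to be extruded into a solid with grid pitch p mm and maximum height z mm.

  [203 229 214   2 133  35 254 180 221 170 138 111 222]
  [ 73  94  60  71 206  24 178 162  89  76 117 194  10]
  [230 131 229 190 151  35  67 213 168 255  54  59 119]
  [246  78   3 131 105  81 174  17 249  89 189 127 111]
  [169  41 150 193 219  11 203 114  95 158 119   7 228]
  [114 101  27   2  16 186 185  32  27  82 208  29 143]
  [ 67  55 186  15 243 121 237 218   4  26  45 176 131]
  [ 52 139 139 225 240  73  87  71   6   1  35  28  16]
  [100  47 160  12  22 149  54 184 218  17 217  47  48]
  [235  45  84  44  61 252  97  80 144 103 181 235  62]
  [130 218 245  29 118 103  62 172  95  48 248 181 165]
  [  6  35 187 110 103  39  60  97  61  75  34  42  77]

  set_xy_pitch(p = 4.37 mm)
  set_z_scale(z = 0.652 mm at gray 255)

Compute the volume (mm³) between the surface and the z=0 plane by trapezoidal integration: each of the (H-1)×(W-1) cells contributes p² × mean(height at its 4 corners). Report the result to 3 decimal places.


743.628

height_mm = gray/255 × 0.652; cell vol = 4.37² × mean(4 corners)
unit = 4.37² × 0.652 / (4×255) = 0.012207 mm³ per gray-sum
row 0: Σ corner-gray over 12 cells = 6424  → 78.4180
row 1: Σ corner-gray over 12 cells = 6078  → 74.1944
row 2: Σ corner-gray over 12 cells = 6296  → 76.8555
row 3: Σ corner-gray over 12 cells = 5860  → 71.5332
row 4: Σ corner-gray over 12 cells = 5064  → 61.8164
row 5: Σ corner-gray over 12 cells = 4897  → 59.7779
row 6: Σ corner-gray over 12 cells = 5006  → 61.1084
row 7: Σ corner-gray over 12 cells = 4558  → 55.6397
row 8: Σ corner-gray over 12 cells = 5351  → 65.3199
row 9: Σ corner-gray over 12 cells = 6282  → 76.6846
row 10: Σ corner-gray over 12 cells = 5102  → 62.2803
Σ rows: total corner-gray = 60918  → 743.6283 mm³


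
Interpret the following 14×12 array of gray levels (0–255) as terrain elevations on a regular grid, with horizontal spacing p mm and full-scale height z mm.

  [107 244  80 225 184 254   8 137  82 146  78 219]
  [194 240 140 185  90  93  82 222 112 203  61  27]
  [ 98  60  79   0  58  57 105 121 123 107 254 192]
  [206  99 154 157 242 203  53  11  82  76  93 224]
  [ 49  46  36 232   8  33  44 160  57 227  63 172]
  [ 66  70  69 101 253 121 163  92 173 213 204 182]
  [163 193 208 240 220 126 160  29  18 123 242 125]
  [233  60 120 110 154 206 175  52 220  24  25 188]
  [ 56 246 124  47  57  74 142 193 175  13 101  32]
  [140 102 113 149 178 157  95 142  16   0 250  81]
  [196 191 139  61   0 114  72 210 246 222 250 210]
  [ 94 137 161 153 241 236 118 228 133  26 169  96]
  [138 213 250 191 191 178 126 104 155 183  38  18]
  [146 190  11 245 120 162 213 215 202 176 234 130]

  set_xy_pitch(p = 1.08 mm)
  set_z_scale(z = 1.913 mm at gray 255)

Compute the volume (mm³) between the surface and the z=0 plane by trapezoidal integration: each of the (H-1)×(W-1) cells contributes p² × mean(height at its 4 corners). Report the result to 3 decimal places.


167.004

height_mm = gray/255 × 1.913; cell vol = 1.08² × mean(4 corners)
unit = 1.08² × 1.913 / (4×255) = 0.00218757 mm³ per gray-sum
row 0: Σ corner-gray over 11 cells = 6279  → 13.7358
row 1: Σ corner-gray over 11 cells = 5295  → 11.5832
row 2: Σ corner-gray over 11 cells = 4988  → 10.9116
row 3: Σ corner-gray over 11 cells = 4803  → 10.5069
row 4: Σ corner-gray over 11 cells = 5199  → 11.3732
row 5: Σ corner-gray over 11 cells = 6572  → 14.3767
row 6: Σ corner-gray over 11 cells = 6119  → 13.3858
row 7: Σ corner-gray over 11 cells = 5145  → 11.2551
row 8: Σ corner-gray over 11 cells = 5057  → 11.0626
row 9: Σ corner-gray over 11 cells = 6041  → 13.2151
row 10: Σ corner-gray over 11 cells = 6810  → 14.8974
row 11: Σ corner-gray over 11 cells = 6808  → 14.8930
row 12: Σ corner-gray over 11 cells = 7226  → 15.8074
Σ rows: total corner-gray = 76342  → 167.0036 mm³


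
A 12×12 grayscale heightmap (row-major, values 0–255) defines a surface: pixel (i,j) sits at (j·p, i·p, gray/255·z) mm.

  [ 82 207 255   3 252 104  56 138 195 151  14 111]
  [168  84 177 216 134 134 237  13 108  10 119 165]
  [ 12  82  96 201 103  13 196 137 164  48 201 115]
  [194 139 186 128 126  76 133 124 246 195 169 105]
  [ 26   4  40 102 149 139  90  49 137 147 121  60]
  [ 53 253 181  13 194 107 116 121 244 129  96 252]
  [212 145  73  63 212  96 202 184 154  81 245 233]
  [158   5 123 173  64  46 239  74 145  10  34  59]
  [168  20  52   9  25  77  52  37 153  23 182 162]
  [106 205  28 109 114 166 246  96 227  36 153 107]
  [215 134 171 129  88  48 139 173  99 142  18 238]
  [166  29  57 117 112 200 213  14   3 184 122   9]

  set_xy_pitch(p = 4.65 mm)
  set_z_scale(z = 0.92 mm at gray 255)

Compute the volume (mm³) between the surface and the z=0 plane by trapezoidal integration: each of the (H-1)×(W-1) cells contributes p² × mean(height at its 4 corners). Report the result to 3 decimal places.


1143.245

height_mm = gray/255 × 0.92; cell vol = 4.65² × mean(4 corners)
unit = 4.65² × 0.92 / (4×255) = 0.0195026 mm³ per gray-sum
row 0: Σ corner-gray over 11 cells = 5740  → 111.9452
row 1: Σ corner-gray over 11 cells = 5406  → 105.4313
row 2: Σ corner-gray over 11 cells = 5952  → 116.0798
row 3: Σ corner-gray over 11 cells = 5385  → 105.0218
row 4: Σ corner-gray over 11 cells = 5255  → 102.4864
row 5: Σ corner-gray over 11 cells = 6568  → 128.0934
row 6: Σ corner-gray over 11 cells = 5398  → 105.2753
row 7: Σ corner-gray over 11 cells = 3633  → 70.8531
row 8: Σ corner-gray over 11 cells = 4563  → 88.9906
row 9: Σ corner-gray over 11 cells = 5708  → 111.3211
row 10: Σ corner-gray over 11 cells = 5012  → 97.7473
Σ rows: total corner-gray = 58620  → 1143.2452 mm³


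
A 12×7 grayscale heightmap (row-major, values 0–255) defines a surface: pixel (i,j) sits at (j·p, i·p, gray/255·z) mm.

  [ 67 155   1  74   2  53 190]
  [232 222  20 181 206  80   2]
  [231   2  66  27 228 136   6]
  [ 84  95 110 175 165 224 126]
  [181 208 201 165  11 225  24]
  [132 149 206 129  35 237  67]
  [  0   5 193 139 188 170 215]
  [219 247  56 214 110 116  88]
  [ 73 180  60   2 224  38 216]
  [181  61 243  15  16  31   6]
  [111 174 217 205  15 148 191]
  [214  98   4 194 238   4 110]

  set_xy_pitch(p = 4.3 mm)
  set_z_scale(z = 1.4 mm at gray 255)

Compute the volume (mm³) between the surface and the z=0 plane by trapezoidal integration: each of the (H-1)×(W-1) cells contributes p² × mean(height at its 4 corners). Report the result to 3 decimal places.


height_mm = gray/255 × 1.4; cell vol = 4.3² × mean(4 corners)
unit = 4.3² × 1.4 / (4×255) = 0.0253784 mm³ per gray-sum
row 0: Σ corner-gray over 6 cells = 2479  → 62.9131
row 1: Σ corner-gray over 6 cells = 2807  → 71.2373
row 2: Σ corner-gray over 6 cells = 2903  → 73.6736
row 3: Σ corner-gray over 6 cells = 3573  → 90.6771
row 4: Σ corner-gray over 6 cells = 3536  → 89.7381
row 5: Σ corner-gray over 6 cells = 3316  → 84.1549
row 6: Σ corner-gray over 6 cells = 3398  → 86.2359
row 7: Σ corner-gray over 6 cells = 3090  → 78.4194
row 8: Σ corner-gray over 6 cells = 2216  → 56.2386
row 9: Σ corner-gray over 6 cells = 2739  → 69.5115
row 10: Σ corner-gray over 6 cells = 3220  → 81.7185
Σ rows: total corner-gray = 33277  → 844.5181 mm³

844.518


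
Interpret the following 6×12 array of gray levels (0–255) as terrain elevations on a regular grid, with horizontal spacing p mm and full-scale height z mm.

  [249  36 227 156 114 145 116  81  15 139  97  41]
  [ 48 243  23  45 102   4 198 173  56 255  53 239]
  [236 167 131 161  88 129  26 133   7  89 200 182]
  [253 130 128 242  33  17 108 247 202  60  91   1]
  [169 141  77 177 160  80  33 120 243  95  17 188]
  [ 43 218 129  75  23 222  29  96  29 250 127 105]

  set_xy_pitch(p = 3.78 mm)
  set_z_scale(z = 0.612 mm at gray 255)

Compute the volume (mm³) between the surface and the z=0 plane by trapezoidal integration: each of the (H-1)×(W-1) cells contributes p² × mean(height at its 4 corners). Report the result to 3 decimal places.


height_mm = gray/255 × 0.612; cell vol = 3.78² × mean(4 corners)
unit = 3.78² × 0.612 / (4×255) = 0.00857304 mm³ per gray-sum
row 0: Σ corner-gray over 11 cells = 5133  → 44.0054
row 1: Σ corner-gray over 11 cells = 5271  → 45.1885
row 2: Σ corner-gray over 11 cells = 5450  → 46.7231
row 3: Σ corner-gray over 11 cells = 5413  → 46.4059
row 4: Σ corner-gray over 11 cells = 5187  → 44.4684
Σ rows: total corner-gray = 26454  → 226.7912 mm³

226.791


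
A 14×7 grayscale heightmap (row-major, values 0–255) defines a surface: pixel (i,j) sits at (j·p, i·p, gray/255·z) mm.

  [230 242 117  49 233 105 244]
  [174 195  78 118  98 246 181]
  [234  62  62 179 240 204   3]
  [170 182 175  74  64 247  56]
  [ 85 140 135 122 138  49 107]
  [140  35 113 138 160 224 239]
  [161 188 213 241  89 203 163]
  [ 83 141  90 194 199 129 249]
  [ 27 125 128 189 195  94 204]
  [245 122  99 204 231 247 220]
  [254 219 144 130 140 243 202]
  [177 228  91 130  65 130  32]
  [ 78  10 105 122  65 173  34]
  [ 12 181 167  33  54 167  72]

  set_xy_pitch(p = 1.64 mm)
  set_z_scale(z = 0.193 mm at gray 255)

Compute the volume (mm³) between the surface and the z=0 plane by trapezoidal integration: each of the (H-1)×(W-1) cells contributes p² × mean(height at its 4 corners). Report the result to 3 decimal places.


23.138

height_mm = gray/255 × 0.193; cell vol = 1.64² × mean(4 corners)
unit = 1.64² × 0.193 / (4×255) = 0.000508915 mm³ per gray-sum
row 0: Σ corner-gray over 6 cells = 3791  → 1.9293
row 1: Σ corner-gray over 6 cells = 3556  → 1.8097
row 2: Σ corner-gray over 6 cells = 3441  → 1.7512
row 3: Σ corner-gray over 6 cells = 3070  → 1.5624
row 4: Σ corner-gray over 6 cells = 3079  → 1.5669
row 5: Σ corner-gray over 6 cells = 3911  → 1.9904
row 6: Σ corner-gray over 6 cells = 4030  → 2.0509
row 7: Σ corner-gray over 6 cells = 3531  → 1.7970
row 8: Σ corner-gray over 6 cells = 3964  → 2.0173
row 9: Σ corner-gray over 6 cells = 4479  → 2.2794
row 10: Σ corner-gray over 6 cells = 3705  → 1.8855
row 11: Σ corner-gray over 6 cells = 2559  → 1.3023
row 12: Σ corner-gray over 6 cells = 2350  → 1.1959
Σ rows: total corner-gray = 45466  → 23.1383 mm³


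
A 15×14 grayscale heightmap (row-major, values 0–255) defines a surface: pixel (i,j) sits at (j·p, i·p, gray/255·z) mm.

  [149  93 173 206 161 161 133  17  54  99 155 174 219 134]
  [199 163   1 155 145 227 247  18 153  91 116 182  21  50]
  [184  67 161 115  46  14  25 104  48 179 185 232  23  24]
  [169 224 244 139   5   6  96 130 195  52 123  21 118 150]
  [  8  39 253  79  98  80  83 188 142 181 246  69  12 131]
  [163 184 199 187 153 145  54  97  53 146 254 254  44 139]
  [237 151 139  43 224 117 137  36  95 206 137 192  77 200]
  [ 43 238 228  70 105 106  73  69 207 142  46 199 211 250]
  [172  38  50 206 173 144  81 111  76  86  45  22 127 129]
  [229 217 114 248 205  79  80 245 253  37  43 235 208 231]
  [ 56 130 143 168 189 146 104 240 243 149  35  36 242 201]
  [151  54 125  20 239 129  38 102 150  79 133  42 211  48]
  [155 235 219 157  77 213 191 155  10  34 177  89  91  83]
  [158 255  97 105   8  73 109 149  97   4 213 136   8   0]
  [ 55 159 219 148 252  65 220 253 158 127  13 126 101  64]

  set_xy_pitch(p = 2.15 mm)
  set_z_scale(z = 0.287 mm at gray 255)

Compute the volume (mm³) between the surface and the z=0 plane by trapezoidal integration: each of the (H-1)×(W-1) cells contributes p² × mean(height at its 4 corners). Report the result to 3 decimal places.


height_mm = gray/255 × 0.287; cell vol = 2.15² × mean(4 corners)
unit = 2.15² × 0.287 / (4×255) = 0.00130064 mm³ per gray-sum
row 0: Σ corner-gray over 13 cells = 6860  → 8.9224
row 1: Σ corner-gray over 13 cells = 5893  → 7.6647
row 2: Σ corner-gray over 13 cells = 5631  → 7.3239
row 3: Σ corner-gray over 13 cells = 6104  → 7.9391
row 4: Σ corner-gray over 13 cells = 6921  → 9.0018
row 5: Σ corner-gray over 13 cells = 7387  → 9.6079
row 6: Σ corner-gray over 13 cells = 7226  → 9.3985
row 7: Σ corner-gray over 13 cells = 6300  → 8.1941
row 8: Σ corner-gray over 13 cells = 7007  → 9.1136
row 9: Σ corner-gray over 13 cells = 8295  → 10.7888
row 10: Σ corner-gray over 13 cells = 6750  → 8.7794
row 11: Σ corner-gray over 13 cells = 6377  → 8.2942
row 12: Σ corner-gray over 13 cells = 6200  → 8.0640
row 13: Σ corner-gray over 13 cells = 6467  → 8.4113
Σ rows: total corner-gray = 93418  → 121.5036 mm³

121.504


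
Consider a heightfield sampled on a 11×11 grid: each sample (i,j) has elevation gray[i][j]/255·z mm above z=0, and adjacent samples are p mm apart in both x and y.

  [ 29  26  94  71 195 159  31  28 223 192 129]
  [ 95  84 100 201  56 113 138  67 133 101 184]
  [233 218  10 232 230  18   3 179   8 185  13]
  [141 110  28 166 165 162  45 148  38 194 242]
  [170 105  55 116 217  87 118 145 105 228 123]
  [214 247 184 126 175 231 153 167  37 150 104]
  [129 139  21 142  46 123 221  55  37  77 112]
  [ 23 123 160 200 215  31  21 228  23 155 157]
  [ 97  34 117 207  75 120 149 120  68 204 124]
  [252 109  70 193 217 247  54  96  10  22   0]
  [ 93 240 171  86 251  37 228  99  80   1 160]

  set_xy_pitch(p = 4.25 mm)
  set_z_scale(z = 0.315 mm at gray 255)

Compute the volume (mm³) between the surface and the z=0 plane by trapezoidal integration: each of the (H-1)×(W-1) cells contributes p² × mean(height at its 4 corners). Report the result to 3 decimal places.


274.940

height_mm = gray/255 × 0.315; cell vol = 4.25² × mean(4 corners)
unit = 4.25² × 0.315 / (4×255) = 0.00557812 mm³ per gray-sum
row 0: Σ corner-gray over 10 cells = 4461  → 24.8840
row 1: Σ corner-gray over 10 cells = 4677  → 26.0889
row 2: Σ corner-gray over 10 cells = 4907  → 27.3719
row 3: Σ corner-gray over 10 cells = 5140  → 28.6716
row 4: Σ corner-gray over 10 cells = 5903  → 32.9277
row 5: Σ corner-gray over 10 cells = 5221  → 29.1234
row 6: Σ corner-gray over 10 cells = 4455  → 24.8505
row 7: Σ corner-gray over 10 cells = 4901  → 27.3384
row 8: Σ corner-gray over 10 cells = 4697  → 26.2005
row 9: Σ corner-gray over 10 cells = 4927  → 27.4834
Σ rows: total corner-gray = 49289  → 274.9402 mm³


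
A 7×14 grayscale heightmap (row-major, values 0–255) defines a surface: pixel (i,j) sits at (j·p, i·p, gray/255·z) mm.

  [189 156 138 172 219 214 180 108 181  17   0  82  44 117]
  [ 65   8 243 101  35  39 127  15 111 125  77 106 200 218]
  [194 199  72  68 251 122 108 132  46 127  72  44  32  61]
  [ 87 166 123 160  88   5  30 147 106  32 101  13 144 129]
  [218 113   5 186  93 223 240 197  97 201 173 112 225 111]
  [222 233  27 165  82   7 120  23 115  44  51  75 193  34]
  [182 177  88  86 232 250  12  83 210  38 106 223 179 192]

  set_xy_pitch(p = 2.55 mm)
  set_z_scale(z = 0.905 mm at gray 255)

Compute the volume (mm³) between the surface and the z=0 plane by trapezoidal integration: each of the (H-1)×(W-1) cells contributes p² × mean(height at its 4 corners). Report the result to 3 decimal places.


height_mm = gray/255 × 0.905; cell vol = 2.55² × mean(4 corners)
unit = 2.55² × 0.905 / (4×255) = 0.00576938 mm³ per gray-sum
row 0: Σ corner-gray over 13 cells = 5985  → 34.5297
row 1: Σ corner-gray over 13 cells = 5458  → 31.4892
row 2: Σ corner-gray over 13 cells = 5247  → 30.2719
row 3: Σ corner-gray over 13 cells = 6505  → 37.5298
row 4: Σ corner-gray over 13 cells = 6585  → 37.9913
row 5: Σ corner-gray over 13 cells = 6268  → 36.1624
Σ rows: total corner-gray = 36048  → 207.9744 mm³

207.974


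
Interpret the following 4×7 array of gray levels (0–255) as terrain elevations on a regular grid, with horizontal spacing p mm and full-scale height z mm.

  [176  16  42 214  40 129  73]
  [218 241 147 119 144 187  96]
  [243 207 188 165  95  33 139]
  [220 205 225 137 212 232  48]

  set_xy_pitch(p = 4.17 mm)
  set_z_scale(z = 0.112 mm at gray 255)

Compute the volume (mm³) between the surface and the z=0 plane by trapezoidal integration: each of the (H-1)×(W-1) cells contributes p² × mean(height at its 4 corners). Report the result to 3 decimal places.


height_mm = gray/255 × 0.112; cell vol = 4.17² × mean(4 corners)
unit = 4.17² × 0.112 / (4×255) = 0.00190937 mm³ per gray-sum
row 0: Σ corner-gray over 6 cells = 3121  → 5.9591
row 1: Σ corner-gray over 6 cells = 3748  → 7.1563
row 2: Σ corner-gray over 6 cells = 4048  → 7.7291
Σ rows: total corner-gray = 10917  → 20.8446 mm³

20.845


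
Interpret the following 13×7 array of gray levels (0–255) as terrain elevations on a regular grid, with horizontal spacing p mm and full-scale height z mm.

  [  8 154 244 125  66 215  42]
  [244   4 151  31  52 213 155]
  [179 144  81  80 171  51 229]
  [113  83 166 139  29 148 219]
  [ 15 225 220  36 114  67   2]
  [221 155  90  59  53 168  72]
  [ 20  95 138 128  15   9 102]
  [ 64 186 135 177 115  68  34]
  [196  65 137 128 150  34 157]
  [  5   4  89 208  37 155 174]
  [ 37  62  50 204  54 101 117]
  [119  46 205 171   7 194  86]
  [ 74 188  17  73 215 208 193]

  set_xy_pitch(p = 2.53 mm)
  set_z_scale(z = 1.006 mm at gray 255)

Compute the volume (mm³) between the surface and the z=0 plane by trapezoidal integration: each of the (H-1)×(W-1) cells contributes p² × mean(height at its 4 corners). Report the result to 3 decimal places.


202.238

height_mm = gray/255 × 1.006; cell vol = 2.53² × mean(4 corners)
unit = 2.53² × 1.006 / (4×255) = 0.00631304 mm³ per gray-sum
row 0: Σ corner-gray over 6 cells = 2959  → 18.6803
row 1: Σ corner-gray over 6 cells = 2763  → 17.4429
row 2: Σ corner-gray over 6 cells = 2924  → 18.4593
row 3: Σ corner-gray over 6 cells = 2803  → 17.6955
row 4: Σ corner-gray over 6 cells = 2684  → 16.9442
row 5: Σ corner-gray over 6 cells = 2235  → 14.1097
row 6: Σ corner-gray over 6 cells = 2352  → 14.8483
row 7: Σ corner-gray over 6 cells = 2841  → 17.9354
row 8: Σ corner-gray over 6 cells = 2546  → 16.0730
row 9: Σ corner-gray over 6 cells = 2261  → 14.2738
row 10: Σ corner-gray over 6 cells = 2547  → 16.0793
row 11: Σ corner-gray over 6 cells = 3120  → 19.6967
Σ rows: total corner-gray = 32035  → 202.2384 mm³


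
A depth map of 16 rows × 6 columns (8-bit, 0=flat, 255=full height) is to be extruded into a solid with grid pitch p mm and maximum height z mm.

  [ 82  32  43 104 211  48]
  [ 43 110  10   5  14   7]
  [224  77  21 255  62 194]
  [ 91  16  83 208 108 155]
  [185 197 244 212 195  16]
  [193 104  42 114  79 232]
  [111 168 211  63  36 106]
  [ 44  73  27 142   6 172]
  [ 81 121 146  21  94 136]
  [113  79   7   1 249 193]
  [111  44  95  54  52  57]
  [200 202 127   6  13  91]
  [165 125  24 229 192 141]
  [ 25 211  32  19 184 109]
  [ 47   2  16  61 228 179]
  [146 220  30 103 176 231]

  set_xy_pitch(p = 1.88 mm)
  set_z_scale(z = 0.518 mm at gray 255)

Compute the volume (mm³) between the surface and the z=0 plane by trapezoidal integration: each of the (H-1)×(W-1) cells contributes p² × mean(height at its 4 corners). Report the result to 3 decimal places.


56.093

height_mm = gray/255 × 0.518; cell vol = 1.88² × mean(4 corners)
unit = 1.88² × 0.518 / (4×255) = 0.00179492 mm³ per gray-sum
row 0: Σ corner-gray over 5 cells = 1238  → 2.2221
row 1: Σ corner-gray over 5 cells = 1576  → 2.8288
row 2: Σ corner-gray over 5 cells = 2324  → 4.1714
row 3: Σ corner-gray over 5 cells = 2973  → 5.3363
row 4: Σ corner-gray over 5 cells = 3000  → 5.3848
row 5: Σ corner-gray over 5 cells = 2276  → 4.0852
row 6: Σ corner-gray over 5 cells = 1885  → 3.3834
row 7: Σ corner-gray over 5 cells = 1693  → 3.0388
row 8: Σ corner-gray over 5 cells = 1959  → 3.5162
row 9: Σ corner-gray over 5 cells = 1636  → 2.9365
row 10: Σ corner-gray over 5 cells = 1645  → 2.9526
row 11: Σ corner-gray over 5 cells = 2433  → 4.3670
row 12: Σ corner-gray over 5 cells = 2472  → 4.4370
row 13: Σ corner-gray over 5 cells = 1866  → 3.3493
row 14: Σ corner-gray over 5 cells = 2275  → 4.0834
Σ rows: total corner-gray = 31251  → 56.0931 mm³


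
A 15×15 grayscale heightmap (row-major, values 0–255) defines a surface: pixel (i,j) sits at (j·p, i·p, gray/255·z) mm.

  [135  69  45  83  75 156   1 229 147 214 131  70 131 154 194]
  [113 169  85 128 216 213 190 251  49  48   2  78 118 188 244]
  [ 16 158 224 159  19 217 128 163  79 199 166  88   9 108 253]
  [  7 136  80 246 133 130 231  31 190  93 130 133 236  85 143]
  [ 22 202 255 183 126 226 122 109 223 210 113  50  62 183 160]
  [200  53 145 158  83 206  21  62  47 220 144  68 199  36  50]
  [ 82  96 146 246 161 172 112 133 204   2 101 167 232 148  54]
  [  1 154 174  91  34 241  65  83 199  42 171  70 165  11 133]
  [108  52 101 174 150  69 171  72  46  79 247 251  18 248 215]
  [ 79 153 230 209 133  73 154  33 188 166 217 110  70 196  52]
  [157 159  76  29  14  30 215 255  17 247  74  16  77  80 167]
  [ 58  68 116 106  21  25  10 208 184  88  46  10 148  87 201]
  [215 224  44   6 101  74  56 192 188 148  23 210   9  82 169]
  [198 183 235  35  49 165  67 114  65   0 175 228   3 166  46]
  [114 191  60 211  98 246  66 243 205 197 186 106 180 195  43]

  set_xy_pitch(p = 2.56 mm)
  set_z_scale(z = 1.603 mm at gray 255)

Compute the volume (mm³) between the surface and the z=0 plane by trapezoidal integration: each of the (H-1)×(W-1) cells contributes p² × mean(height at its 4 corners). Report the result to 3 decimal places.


height_mm = gray/255 × 1.603; cell vol = 2.56² × mean(4 corners)
unit = 2.56² × 1.603 / (4×255) = 0.0102994 mm³ per gray-sum
row 0: Σ corner-gray over 14 cells = 7166  → 73.8057
row 1: Σ corner-gray over 14 cells = 7530  → 77.5547
row 2: Σ corner-gray over 14 cells = 7561  → 77.8740
row 3: Σ corner-gray over 14 cells = 8168  → 84.1258
row 4: Σ corner-gray over 14 cells = 7444  → 76.6690
row 5: Σ corner-gray over 14 cells = 7110  → 73.2290
row 6: Σ corner-gray over 14 cells = 7110  → 73.2290
row 7: Σ corner-gray over 14 cells = 6813  → 70.1700
row 8: Σ corner-gray over 14 cells = 7674  → 79.0378
row 9: Σ corner-gray over 14 cells = 6897  → 71.0352
row 10: Σ corner-gray over 14 cells = 5395  → 55.5654
row 11: Σ corner-gray over 14 cells = 5591  → 57.5841
row 12: Σ corner-gray over 14 cells = 6312  → 65.0100
row 13: Σ corner-gray over 14 cells = 7739  → 79.7073
Σ rows: total corner-gray = 98510  → 1014.5971 mm³

1014.597


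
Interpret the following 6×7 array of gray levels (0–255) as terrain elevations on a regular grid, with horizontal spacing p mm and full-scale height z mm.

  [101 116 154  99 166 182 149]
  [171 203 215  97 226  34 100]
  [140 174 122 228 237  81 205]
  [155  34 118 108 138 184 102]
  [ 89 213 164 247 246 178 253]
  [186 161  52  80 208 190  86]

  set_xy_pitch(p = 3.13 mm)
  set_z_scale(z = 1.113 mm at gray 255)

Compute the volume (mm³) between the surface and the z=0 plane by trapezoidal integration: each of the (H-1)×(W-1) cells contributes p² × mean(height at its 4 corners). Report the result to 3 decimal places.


200.504

height_mm = gray/255 × 1.113; cell vol = 3.13² × mean(4 corners)
unit = 3.13² × 1.113 / (4×255) = 0.0106901 mm³ per gray-sum
row 0: Σ corner-gray over 6 cells = 3505  → 37.4690
row 1: Σ corner-gray over 6 cells = 3850  → 41.1571
row 2: Σ corner-gray over 6 cells = 3450  → 36.8810
row 3: Σ corner-gray over 6 cells = 3859  → 41.2533
row 4: Σ corner-gray over 6 cells = 4092  → 43.7441
Σ rows: total corner-gray = 18756  → 200.5044 mm³


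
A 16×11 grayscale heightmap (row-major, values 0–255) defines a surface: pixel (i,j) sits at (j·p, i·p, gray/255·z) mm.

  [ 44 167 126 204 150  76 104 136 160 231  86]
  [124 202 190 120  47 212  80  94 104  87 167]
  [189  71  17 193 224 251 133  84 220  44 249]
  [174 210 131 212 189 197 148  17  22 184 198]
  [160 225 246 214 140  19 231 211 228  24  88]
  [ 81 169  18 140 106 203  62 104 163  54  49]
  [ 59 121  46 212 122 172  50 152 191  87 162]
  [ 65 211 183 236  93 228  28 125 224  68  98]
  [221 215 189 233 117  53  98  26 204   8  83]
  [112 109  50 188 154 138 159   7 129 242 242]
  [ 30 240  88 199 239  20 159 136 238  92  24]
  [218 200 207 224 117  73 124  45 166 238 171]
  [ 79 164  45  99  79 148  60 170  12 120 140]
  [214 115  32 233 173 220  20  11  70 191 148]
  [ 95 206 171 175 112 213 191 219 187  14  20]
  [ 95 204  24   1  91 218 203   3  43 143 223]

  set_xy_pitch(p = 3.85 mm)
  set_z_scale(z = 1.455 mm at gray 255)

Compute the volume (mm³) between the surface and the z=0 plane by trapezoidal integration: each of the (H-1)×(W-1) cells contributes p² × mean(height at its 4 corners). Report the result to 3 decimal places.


1729.314

height_mm = gray/255 × 1.455; cell vol = 3.85² × mean(4 corners)
unit = 3.85² × 1.455 / (4×255) = 0.0211439 mm³ per gray-sum
row 0: Σ corner-gray over 10 cells = 5401  → 114.1980
row 1: Σ corner-gray over 10 cells = 5475  → 115.7626
row 2: Σ corner-gray over 10 cells = 5904  → 124.8334
row 3: Σ corner-gray over 10 cells = 6316  → 133.5446
row 4: Σ corner-gray over 10 cells = 5492  → 116.1221
row 5: Σ corner-gray over 10 cells = 4695  → 99.2704
row 6: Σ corner-gray over 10 cells = 5482  → 115.9106
row 7: Σ corner-gray over 10 cells = 5545  → 117.2427
row 8: Σ corner-gray over 10 cells = 5296  → 111.9779
row 9: Σ corner-gray over 10 cells = 5582  → 118.0250
row 10: Σ corner-gray over 10 cells = 6053  → 127.9838
row 11: Σ corner-gray over 10 cells = 5190  → 109.7366
row 12: Σ corner-gray over 10 cells = 4505  → 95.2531
row 13: Σ corner-gray over 10 cells = 5583  → 118.0462
row 14: Σ corner-gray over 10 cells = 5269  → 111.4070
Σ rows: total corner-gray = 81788  → 1729.3140 mm³


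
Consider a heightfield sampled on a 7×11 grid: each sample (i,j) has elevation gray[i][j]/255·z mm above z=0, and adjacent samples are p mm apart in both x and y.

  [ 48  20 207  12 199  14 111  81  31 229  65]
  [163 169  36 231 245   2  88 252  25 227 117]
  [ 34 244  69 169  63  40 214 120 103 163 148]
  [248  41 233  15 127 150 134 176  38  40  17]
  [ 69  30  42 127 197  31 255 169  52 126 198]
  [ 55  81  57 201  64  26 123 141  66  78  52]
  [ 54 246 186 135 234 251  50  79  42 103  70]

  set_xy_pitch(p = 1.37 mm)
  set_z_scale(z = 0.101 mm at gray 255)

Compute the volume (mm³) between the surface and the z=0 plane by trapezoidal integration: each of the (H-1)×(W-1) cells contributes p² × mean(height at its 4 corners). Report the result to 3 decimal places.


5.207

height_mm = gray/255 × 0.101; cell vol = 1.37² × mean(4 corners)
unit = 1.37² × 0.101 / (4×255) = 0.00018585 mm³ per gray-sum
row 0: Σ corner-gray over 10 cells = 4751  → 0.8830
row 1: Σ corner-gray over 10 cells = 5382  → 1.0002
row 2: Σ corner-gray over 10 cells = 4725  → 0.8781
row 3: Σ corner-gray over 10 cells = 4498  → 0.8360
row 4: Σ corner-gray over 10 cells = 4106  → 0.7631
row 5: Σ corner-gray over 10 cells = 4557  → 0.8469
Σ rows: total corner-gray = 28019  → 5.2073 mm³


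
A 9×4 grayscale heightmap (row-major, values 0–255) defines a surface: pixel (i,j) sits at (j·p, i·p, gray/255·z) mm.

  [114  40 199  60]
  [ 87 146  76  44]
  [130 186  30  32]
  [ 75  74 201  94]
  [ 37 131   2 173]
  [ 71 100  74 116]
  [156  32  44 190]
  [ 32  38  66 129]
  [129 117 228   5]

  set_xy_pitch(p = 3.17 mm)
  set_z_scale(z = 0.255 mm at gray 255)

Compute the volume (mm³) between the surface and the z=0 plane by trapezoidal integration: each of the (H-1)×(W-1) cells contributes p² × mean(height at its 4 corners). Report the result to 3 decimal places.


22.630

height_mm = gray/255 × 0.255; cell vol = 3.17² × mean(4 corners)
unit = 3.17² × 0.255 / (4×255) = 0.00251223 mm³ per gray-sum
row 0: Σ corner-gray over 3 cells = 1227  → 3.0825
row 1: Σ corner-gray over 3 cells = 1169  → 2.9368
row 2: Σ corner-gray over 3 cells = 1313  → 3.2986
row 3: Σ corner-gray over 3 cells = 1195  → 3.0021
row 4: Σ corner-gray over 3 cells = 1011  → 2.5399
row 5: Σ corner-gray over 3 cells = 1033  → 2.5951
row 6: Σ corner-gray over 3 cells = 867  → 2.1781
row 7: Σ corner-gray over 3 cells = 1193  → 2.9971
Σ rows: total corner-gray = 9008  → 22.6301 mm³


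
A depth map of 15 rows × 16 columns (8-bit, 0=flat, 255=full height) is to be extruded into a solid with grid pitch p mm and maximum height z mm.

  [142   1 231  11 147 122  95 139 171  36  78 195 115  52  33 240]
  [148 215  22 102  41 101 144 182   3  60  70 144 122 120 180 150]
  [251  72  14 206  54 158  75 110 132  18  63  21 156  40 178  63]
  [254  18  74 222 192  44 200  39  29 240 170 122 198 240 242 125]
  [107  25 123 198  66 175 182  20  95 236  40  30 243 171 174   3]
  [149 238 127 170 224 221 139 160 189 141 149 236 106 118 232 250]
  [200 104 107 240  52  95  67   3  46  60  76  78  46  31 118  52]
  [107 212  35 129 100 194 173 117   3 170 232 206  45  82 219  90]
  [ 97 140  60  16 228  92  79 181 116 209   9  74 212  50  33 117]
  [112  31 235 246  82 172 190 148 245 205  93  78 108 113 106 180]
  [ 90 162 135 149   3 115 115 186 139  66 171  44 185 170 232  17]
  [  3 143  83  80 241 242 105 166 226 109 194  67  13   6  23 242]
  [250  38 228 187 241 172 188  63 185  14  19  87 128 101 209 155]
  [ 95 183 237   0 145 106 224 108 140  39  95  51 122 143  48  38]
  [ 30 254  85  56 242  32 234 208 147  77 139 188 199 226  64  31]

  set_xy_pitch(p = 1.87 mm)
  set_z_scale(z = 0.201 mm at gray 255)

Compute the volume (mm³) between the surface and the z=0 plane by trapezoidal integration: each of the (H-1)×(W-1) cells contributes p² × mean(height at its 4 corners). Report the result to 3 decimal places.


height_mm = gray/255 × 0.201; cell vol = 1.87² × mean(4 corners)
unit = 1.87² × 0.201 / (4×255) = 0.000689095 mm³ per gray-sum
row 0: Σ corner-gray over 15 cells = 6544  → 4.5094
row 1: Σ corner-gray over 15 cells = 6218  → 4.2848
row 2: Σ corner-gray over 15 cells = 7347  → 5.0628
row 3: Σ corner-gray over 15 cells = 8105  → 5.5851
row 4: Σ corner-gray over 15 cells = 8965  → 6.1777
row 5: Σ corner-gray over 15 cells = 7797  → 5.3729
row 6: Σ corner-gray over 15 cells = 6529  → 4.4991
row 7: Σ corner-gray over 15 cells = 7243  → 4.9911
row 8: Σ corner-gray over 15 cells = 7608  → 5.2426
row 9: Σ corner-gray over 15 cells = 8247  → 5.6830
row 10: Σ corner-gray over 15 cells = 7492  → 5.1627
row 11: Σ corner-gray over 15 cells = 7766  → 5.3515
row 12: Σ corner-gray over 15 cells = 7540  → 5.1958
row 13: Σ corner-gray over 15 cells = 7778  → 5.3598
Σ rows: total corner-gray = 105179  → 72.4783 mm³

72.478


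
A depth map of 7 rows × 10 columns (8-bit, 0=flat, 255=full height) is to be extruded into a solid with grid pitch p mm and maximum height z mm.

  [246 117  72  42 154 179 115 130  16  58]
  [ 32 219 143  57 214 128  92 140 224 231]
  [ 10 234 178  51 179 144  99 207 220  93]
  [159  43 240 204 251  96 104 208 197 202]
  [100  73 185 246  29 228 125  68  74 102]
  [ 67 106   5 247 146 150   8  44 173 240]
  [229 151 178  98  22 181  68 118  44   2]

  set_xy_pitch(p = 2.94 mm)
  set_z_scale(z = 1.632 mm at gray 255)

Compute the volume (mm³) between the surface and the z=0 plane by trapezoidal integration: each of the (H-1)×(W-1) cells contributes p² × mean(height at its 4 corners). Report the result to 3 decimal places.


407.881

height_mm = gray/255 × 1.632; cell vol = 2.94² × mean(4 corners)
unit = 2.94² × 1.632 / (4×255) = 0.0138298 mm³ per gray-sum
row 0: Σ corner-gray over 9 cells = 4651  → 64.3222
row 1: Σ corner-gray over 9 cells = 5424  → 75.0126
row 2: Σ corner-gray over 9 cells = 5774  → 79.8530
row 3: Σ corner-gray over 9 cells = 5305  → 73.3669
row 4: Σ corner-gray over 9 cells = 4323  → 59.7861
row 5: Σ corner-gray over 9 cells = 4016  → 55.5403
Σ rows: total corner-gray = 29493  → 407.8811 mm³


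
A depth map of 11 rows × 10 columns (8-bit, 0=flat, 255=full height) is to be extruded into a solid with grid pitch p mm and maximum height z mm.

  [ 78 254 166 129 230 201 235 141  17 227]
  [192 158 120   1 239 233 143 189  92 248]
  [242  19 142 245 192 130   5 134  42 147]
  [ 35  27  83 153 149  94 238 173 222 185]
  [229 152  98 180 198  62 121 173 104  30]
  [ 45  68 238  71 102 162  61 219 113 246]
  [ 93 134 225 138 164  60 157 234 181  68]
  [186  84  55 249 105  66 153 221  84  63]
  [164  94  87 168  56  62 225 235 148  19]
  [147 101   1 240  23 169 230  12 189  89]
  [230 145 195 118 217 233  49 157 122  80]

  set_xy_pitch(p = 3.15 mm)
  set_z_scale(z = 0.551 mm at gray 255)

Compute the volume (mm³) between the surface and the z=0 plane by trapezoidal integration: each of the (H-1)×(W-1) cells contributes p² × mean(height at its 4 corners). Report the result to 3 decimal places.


265.159

height_mm = gray/255 × 0.551; cell vol = 3.15² × mean(4 corners)
unit = 3.15² × 0.551 / (4×255) = 0.0053601 mm³ per gray-sum
row 0: Σ corner-gray over 9 cells = 5841  → 31.3083
row 1: Σ corner-gray over 9 cells = 4997  → 26.7844
row 2: Σ corner-gray over 9 cells = 4705  → 25.2192
row 3: Σ corner-gray over 9 cells = 4933  → 26.4414
row 4: Σ corner-gray over 9 cells = 4794  → 25.6963
row 5: Σ corner-gray over 9 cells = 5106  → 27.3686
row 6: Σ corner-gray over 9 cells = 5030  → 26.9613
row 7: Σ corner-gray over 9 cells = 4616  → 24.7422
row 8: Σ corner-gray over 9 cells = 4499  → 24.1151
row 9: Σ corner-gray over 9 cells = 4948  → 26.5218
Σ rows: total corner-gray = 49469  → 265.1586 mm³


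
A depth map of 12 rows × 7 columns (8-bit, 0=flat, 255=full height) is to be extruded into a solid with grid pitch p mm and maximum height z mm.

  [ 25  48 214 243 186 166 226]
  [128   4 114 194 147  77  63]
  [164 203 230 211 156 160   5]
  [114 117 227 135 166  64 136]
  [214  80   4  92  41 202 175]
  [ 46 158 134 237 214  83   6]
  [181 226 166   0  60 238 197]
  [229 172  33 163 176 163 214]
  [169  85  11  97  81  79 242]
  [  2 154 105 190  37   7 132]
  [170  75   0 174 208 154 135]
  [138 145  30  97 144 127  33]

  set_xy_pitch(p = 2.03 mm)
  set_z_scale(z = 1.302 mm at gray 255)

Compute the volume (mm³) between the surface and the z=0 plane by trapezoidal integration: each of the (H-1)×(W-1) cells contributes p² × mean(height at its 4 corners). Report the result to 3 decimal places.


height_mm = gray/255 × 1.302; cell vol = 2.03² × mean(4 corners)
unit = 2.03² × 1.302 / (4×255) = 0.00526021 mm³ per gray-sum
row 0: Σ corner-gray over 6 cells = 3228  → 16.9800
row 1: Σ corner-gray over 6 cells = 3352  → 17.6322
row 2: Σ corner-gray over 6 cells = 3757  → 19.7626
row 3: Σ corner-gray over 6 cells = 2895  → 15.2283
row 4: Σ corner-gray over 6 cells = 2931  → 15.4177
row 5: Σ corner-gray over 6 cells = 3462  → 18.2108
row 6: Σ corner-gray over 6 cells = 3615  → 19.0157
row 7: Σ corner-gray over 6 cells = 2974  → 15.6439
row 8: Σ corner-gray over 6 cells = 2237  → 11.7671
row 9: Σ corner-gray over 6 cells = 2647  → 13.9238
row 10: Σ corner-gray over 6 cells = 2784  → 14.6444
Σ rows: total corner-gray = 33882  → 178.2264 mm³

178.226
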